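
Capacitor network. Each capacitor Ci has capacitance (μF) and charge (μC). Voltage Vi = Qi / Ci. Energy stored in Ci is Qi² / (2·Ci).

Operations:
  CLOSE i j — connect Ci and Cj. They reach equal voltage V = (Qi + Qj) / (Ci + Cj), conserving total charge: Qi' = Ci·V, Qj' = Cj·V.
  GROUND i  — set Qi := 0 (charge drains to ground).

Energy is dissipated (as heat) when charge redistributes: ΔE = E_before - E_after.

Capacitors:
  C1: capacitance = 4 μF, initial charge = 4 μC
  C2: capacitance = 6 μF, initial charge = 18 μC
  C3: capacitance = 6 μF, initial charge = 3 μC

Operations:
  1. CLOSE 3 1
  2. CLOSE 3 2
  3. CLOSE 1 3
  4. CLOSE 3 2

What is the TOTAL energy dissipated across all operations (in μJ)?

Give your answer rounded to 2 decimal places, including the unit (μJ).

Answer: 10.14 μJ

Derivation:
Initial: C1(4μF, Q=4μC, V=1.00V), C2(6μF, Q=18μC, V=3.00V), C3(6μF, Q=3μC, V=0.50V)
Op 1: CLOSE 3-1: Q_total=7.00, C_total=10.00, V=0.70; Q3=4.20, Q1=2.80; dissipated=0.300
Op 2: CLOSE 3-2: Q_total=22.20, C_total=12.00, V=1.85; Q3=11.10, Q2=11.10; dissipated=7.935
Op 3: CLOSE 1-3: Q_total=13.90, C_total=10.00, V=1.39; Q1=5.56, Q3=8.34; dissipated=1.587
Op 4: CLOSE 3-2: Q_total=19.44, C_total=12.00, V=1.62; Q3=9.72, Q2=9.72; dissipated=0.317
Total dissipated: 10.139 μJ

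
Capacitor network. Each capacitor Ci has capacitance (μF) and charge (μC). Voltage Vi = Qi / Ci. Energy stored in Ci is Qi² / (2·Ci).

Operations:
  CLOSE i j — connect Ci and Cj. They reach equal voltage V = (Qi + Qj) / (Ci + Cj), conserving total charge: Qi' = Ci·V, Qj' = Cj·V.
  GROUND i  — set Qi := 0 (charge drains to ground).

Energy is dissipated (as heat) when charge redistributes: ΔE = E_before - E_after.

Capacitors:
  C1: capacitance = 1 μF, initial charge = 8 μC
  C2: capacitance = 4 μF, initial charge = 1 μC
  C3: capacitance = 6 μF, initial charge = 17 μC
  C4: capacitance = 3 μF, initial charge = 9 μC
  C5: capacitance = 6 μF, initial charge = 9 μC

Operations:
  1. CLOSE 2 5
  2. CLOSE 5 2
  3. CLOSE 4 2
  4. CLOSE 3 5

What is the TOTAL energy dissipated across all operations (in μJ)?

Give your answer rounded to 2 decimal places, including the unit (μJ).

Initial: C1(1μF, Q=8μC, V=8.00V), C2(4μF, Q=1μC, V=0.25V), C3(6μF, Q=17μC, V=2.83V), C4(3μF, Q=9μC, V=3.00V), C5(6μF, Q=9μC, V=1.50V)
Op 1: CLOSE 2-5: Q_total=10.00, C_total=10.00, V=1.00; Q2=4.00, Q5=6.00; dissipated=1.875
Op 2: CLOSE 5-2: Q_total=10.00, C_total=10.00, V=1.00; Q5=6.00, Q2=4.00; dissipated=0.000
Op 3: CLOSE 4-2: Q_total=13.00, C_total=7.00, V=1.86; Q4=5.57, Q2=7.43; dissipated=3.429
Op 4: CLOSE 3-5: Q_total=23.00, C_total=12.00, V=1.92; Q3=11.50, Q5=11.50; dissipated=5.042
Total dissipated: 10.345 μJ

Answer: 10.35 μJ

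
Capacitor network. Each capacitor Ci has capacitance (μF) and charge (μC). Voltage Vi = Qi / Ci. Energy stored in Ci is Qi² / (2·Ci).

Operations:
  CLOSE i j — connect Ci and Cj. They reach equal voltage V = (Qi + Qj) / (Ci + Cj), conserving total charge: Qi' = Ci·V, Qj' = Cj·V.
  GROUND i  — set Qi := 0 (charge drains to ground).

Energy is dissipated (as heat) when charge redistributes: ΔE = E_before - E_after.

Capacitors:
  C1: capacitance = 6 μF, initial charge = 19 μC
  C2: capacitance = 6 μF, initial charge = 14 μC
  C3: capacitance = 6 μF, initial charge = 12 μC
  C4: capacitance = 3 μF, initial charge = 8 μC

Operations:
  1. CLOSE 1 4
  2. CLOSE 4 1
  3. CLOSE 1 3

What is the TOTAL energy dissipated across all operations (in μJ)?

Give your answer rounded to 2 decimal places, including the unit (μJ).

Initial: C1(6μF, Q=19μC, V=3.17V), C2(6μF, Q=14μC, V=2.33V), C3(6μF, Q=12μC, V=2.00V), C4(3μF, Q=8μC, V=2.67V)
Op 1: CLOSE 1-4: Q_total=27.00, C_total=9.00, V=3.00; Q1=18.00, Q4=9.00; dissipated=0.250
Op 2: CLOSE 4-1: Q_total=27.00, C_total=9.00, V=3.00; Q4=9.00, Q1=18.00; dissipated=0.000
Op 3: CLOSE 1-3: Q_total=30.00, C_total=12.00, V=2.50; Q1=15.00, Q3=15.00; dissipated=1.500
Total dissipated: 1.750 μJ

Answer: 1.75 μJ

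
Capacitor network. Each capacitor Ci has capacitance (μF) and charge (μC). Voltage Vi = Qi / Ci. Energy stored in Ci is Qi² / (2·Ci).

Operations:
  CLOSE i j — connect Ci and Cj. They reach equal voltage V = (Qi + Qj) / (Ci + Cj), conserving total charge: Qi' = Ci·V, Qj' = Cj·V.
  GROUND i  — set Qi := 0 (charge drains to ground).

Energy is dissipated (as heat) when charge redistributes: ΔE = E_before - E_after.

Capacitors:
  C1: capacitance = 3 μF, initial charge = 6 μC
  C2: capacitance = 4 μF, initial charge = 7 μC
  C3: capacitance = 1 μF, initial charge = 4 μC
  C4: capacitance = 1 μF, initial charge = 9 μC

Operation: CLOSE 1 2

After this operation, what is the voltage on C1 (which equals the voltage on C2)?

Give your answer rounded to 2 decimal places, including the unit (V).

Answer: 1.86 V

Derivation:
Initial: C1(3μF, Q=6μC, V=2.00V), C2(4μF, Q=7μC, V=1.75V), C3(1μF, Q=4μC, V=4.00V), C4(1μF, Q=9μC, V=9.00V)
Op 1: CLOSE 1-2: Q_total=13.00, C_total=7.00, V=1.86; Q1=5.57, Q2=7.43; dissipated=0.054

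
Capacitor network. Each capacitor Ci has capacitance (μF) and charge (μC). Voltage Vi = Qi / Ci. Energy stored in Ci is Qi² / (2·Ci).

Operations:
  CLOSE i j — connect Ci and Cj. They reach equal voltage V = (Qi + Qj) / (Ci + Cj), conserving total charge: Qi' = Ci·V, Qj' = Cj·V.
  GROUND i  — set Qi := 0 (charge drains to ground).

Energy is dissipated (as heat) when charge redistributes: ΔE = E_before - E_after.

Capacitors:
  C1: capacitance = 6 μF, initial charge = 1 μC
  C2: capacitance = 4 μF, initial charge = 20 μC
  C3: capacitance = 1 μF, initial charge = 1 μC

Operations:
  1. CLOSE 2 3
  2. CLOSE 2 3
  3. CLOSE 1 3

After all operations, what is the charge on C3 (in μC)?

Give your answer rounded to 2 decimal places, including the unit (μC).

Answer: 0.74 μC

Derivation:
Initial: C1(6μF, Q=1μC, V=0.17V), C2(4μF, Q=20μC, V=5.00V), C3(1μF, Q=1μC, V=1.00V)
Op 1: CLOSE 2-3: Q_total=21.00, C_total=5.00, V=4.20; Q2=16.80, Q3=4.20; dissipated=6.400
Op 2: CLOSE 2-3: Q_total=21.00, C_total=5.00, V=4.20; Q2=16.80, Q3=4.20; dissipated=0.000
Op 3: CLOSE 1-3: Q_total=5.20, C_total=7.00, V=0.74; Q1=4.46, Q3=0.74; dissipated=6.972
Final charges: Q1=4.46, Q2=16.80, Q3=0.74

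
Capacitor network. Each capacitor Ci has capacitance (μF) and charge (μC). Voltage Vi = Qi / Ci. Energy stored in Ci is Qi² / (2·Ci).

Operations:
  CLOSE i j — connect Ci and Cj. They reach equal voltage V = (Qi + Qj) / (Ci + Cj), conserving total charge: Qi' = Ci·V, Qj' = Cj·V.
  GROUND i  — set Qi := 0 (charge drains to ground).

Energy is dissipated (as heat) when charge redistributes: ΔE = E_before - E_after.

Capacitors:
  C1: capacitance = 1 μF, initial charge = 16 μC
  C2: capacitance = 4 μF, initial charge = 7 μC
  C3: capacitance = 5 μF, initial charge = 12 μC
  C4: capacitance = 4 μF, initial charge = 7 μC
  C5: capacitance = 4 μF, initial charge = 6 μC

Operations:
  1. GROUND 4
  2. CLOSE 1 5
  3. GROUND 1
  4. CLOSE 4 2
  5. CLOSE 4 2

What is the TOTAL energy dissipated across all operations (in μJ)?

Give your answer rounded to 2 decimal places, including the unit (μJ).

Answer: 102.97 μJ

Derivation:
Initial: C1(1μF, Q=16μC, V=16.00V), C2(4μF, Q=7μC, V=1.75V), C3(5μF, Q=12μC, V=2.40V), C4(4μF, Q=7μC, V=1.75V), C5(4μF, Q=6μC, V=1.50V)
Op 1: GROUND 4: Q4=0; energy lost=6.125
Op 2: CLOSE 1-5: Q_total=22.00, C_total=5.00, V=4.40; Q1=4.40, Q5=17.60; dissipated=84.100
Op 3: GROUND 1: Q1=0; energy lost=9.680
Op 4: CLOSE 4-2: Q_total=7.00, C_total=8.00, V=0.88; Q4=3.50, Q2=3.50; dissipated=3.062
Op 5: CLOSE 4-2: Q_total=7.00, C_total=8.00, V=0.88; Q4=3.50, Q2=3.50; dissipated=0.000
Total dissipated: 102.968 μJ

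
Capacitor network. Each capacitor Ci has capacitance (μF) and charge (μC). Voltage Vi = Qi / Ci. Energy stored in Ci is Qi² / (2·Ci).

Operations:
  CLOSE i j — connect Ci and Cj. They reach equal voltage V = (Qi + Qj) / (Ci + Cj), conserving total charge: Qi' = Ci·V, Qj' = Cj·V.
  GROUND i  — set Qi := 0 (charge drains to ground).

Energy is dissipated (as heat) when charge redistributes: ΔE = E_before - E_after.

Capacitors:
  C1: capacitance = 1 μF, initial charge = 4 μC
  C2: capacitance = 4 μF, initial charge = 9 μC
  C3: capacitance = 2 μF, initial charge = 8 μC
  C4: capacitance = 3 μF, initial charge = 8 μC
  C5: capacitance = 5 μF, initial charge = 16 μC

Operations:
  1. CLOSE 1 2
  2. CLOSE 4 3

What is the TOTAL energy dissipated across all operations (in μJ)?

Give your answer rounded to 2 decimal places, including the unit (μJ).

Initial: C1(1μF, Q=4μC, V=4.00V), C2(4μF, Q=9μC, V=2.25V), C3(2μF, Q=8μC, V=4.00V), C4(3μF, Q=8μC, V=2.67V), C5(5μF, Q=16μC, V=3.20V)
Op 1: CLOSE 1-2: Q_total=13.00, C_total=5.00, V=2.60; Q1=2.60, Q2=10.40; dissipated=1.225
Op 2: CLOSE 4-3: Q_total=16.00, C_total=5.00, V=3.20; Q4=9.60, Q3=6.40; dissipated=1.067
Total dissipated: 2.292 μJ

Answer: 2.29 μJ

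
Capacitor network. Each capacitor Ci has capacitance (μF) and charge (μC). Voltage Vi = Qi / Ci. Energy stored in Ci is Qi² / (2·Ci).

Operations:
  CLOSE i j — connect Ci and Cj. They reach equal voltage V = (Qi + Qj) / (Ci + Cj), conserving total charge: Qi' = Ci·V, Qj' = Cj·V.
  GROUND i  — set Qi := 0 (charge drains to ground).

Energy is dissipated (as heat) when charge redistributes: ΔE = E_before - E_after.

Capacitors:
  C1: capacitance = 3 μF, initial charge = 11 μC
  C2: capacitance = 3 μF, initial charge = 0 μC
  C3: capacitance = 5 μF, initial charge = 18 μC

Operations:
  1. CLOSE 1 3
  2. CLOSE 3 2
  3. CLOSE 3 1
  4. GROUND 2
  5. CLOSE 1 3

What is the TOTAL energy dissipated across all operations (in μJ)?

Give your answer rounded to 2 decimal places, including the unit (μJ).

Answer: 21.76 μJ

Derivation:
Initial: C1(3μF, Q=11μC, V=3.67V), C2(3μF, Q=0μC, V=0.00V), C3(5μF, Q=18μC, V=3.60V)
Op 1: CLOSE 1-3: Q_total=29.00, C_total=8.00, V=3.62; Q1=10.88, Q3=18.12; dissipated=0.004
Op 2: CLOSE 3-2: Q_total=18.12, C_total=8.00, V=2.27; Q3=11.33, Q2=6.80; dissipated=12.319
Op 3: CLOSE 3-1: Q_total=22.20, C_total=8.00, V=2.78; Q3=13.88, Q1=8.33; dissipated=1.732
Op 4: GROUND 2: Q2=0; energy lost=7.700
Op 5: CLOSE 1-3: Q_total=22.20, C_total=8.00, V=2.78; Q1=8.33, Q3=13.88; dissipated=0.000
Total dissipated: 21.755 μJ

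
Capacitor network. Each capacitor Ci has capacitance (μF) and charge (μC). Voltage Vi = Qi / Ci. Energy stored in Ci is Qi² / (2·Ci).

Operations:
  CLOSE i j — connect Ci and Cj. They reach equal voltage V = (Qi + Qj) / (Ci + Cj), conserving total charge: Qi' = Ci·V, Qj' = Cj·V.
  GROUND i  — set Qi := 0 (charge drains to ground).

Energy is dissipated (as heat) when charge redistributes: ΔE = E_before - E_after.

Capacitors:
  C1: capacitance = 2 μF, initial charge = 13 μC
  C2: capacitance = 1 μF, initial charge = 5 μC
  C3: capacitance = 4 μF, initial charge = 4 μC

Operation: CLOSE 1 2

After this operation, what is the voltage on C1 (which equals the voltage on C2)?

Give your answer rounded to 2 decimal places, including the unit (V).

Initial: C1(2μF, Q=13μC, V=6.50V), C2(1μF, Q=5μC, V=5.00V), C3(4μF, Q=4μC, V=1.00V)
Op 1: CLOSE 1-2: Q_total=18.00, C_total=3.00, V=6.00; Q1=12.00, Q2=6.00; dissipated=0.750

Answer: 6.00 V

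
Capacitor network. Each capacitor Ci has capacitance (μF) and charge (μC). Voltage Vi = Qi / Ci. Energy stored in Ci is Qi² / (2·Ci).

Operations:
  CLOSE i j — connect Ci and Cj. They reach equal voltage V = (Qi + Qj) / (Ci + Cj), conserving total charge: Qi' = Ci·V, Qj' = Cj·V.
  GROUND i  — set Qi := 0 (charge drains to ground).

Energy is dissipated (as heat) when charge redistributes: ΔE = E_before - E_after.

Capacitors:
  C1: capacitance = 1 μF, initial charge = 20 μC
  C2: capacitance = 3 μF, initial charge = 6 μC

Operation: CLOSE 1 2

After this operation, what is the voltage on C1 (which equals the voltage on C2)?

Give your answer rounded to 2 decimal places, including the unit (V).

Initial: C1(1μF, Q=20μC, V=20.00V), C2(3μF, Q=6μC, V=2.00V)
Op 1: CLOSE 1-2: Q_total=26.00, C_total=4.00, V=6.50; Q1=6.50, Q2=19.50; dissipated=121.500

Answer: 6.50 V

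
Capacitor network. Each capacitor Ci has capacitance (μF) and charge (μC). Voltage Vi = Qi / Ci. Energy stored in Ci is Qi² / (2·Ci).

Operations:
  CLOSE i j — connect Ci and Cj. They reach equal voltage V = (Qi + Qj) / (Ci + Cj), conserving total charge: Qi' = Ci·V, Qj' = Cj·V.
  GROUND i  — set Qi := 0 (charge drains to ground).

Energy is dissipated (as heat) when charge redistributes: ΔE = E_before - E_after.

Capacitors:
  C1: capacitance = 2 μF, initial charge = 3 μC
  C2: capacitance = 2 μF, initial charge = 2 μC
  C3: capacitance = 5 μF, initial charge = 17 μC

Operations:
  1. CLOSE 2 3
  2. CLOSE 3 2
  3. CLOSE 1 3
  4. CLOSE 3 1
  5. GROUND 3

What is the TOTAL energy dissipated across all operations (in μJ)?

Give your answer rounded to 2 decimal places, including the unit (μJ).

Answer: 19.18 μJ

Derivation:
Initial: C1(2μF, Q=3μC, V=1.50V), C2(2μF, Q=2μC, V=1.00V), C3(5μF, Q=17μC, V=3.40V)
Op 1: CLOSE 2-3: Q_total=19.00, C_total=7.00, V=2.71; Q2=5.43, Q3=13.57; dissipated=4.114
Op 2: CLOSE 3-2: Q_total=19.00, C_total=7.00, V=2.71; Q3=13.57, Q2=5.43; dissipated=0.000
Op 3: CLOSE 1-3: Q_total=16.57, C_total=7.00, V=2.37; Q1=4.73, Q3=11.84; dissipated=1.053
Op 4: CLOSE 3-1: Q_total=16.57, C_total=7.00, V=2.37; Q3=11.84, Q1=4.73; dissipated=0.000
Op 5: GROUND 3: Q3=0; energy lost=14.011
Total dissipated: 19.178 μJ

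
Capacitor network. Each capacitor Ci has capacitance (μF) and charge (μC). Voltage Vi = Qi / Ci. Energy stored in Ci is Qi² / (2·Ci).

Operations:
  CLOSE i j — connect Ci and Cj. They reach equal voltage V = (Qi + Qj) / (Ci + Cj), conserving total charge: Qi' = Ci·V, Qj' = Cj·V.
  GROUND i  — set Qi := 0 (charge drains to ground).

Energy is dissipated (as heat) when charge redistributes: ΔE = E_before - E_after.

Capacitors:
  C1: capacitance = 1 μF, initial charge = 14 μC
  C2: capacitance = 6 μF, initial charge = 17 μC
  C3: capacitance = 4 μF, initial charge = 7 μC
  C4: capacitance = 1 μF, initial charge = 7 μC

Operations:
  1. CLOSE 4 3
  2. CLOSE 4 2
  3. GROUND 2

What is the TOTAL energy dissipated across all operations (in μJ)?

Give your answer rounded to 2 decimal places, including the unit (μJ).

Answer: 35.03 μJ

Derivation:
Initial: C1(1μF, Q=14μC, V=14.00V), C2(6μF, Q=17μC, V=2.83V), C3(4μF, Q=7μC, V=1.75V), C4(1μF, Q=7μC, V=7.00V)
Op 1: CLOSE 4-3: Q_total=14.00, C_total=5.00, V=2.80; Q4=2.80, Q3=11.20; dissipated=11.025
Op 2: CLOSE 4-2: Q_total=19.80, C_total=7.00, V=2.83; Q4=2.83, Q2=16.97; dissipated=0.000
Op 3: GROUND 2: Q2=0; energy lost=24.002
Total dissipated: 35.028 μJ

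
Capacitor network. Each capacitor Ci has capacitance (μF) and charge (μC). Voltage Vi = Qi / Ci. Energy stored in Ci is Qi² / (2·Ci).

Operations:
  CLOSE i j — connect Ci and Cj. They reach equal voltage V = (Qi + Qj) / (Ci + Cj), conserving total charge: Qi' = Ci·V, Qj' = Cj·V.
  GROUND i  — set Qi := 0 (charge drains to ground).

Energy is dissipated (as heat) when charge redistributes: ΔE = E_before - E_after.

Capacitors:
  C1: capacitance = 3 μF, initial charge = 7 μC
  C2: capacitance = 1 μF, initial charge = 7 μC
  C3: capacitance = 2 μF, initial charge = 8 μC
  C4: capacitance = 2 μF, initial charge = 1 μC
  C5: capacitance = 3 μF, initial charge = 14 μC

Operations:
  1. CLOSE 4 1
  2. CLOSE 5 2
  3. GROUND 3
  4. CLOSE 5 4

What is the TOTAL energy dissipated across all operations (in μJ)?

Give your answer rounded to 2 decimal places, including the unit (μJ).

Initial: C1(3μF, Q=7μC, V=2.33V), C2(1μF, Q=7μC, V=7.00V), C3(2μF, Q=8μC, V=4.00V), C4(2μF, Q=1μC, V=0.50V), C5(3μF, Q=14μC, V=4.67V)
Op 1: CLOSE 4-1: Q_total=8.00, C_total=5.00, V=1.60; Q4=3.20, Q1=4.80; dissipated=2.017
Op 2: CLOSE 5-2: Q_total=21.00, C_total=4.00, V=5.25; Q5=15.75, Q2=5.25; dissipated=2.042
Op 3: GROUND 3: Q3=0; energy lost=16.000
Op 4: CLOSE 5-4: Q_total=18.95, C_total=5.00, V=3.79; Q5=11.37, Q4=7.58; dissipated=7.994
Total dissipated: 28.052 μJ

Answer: 28.05 μJ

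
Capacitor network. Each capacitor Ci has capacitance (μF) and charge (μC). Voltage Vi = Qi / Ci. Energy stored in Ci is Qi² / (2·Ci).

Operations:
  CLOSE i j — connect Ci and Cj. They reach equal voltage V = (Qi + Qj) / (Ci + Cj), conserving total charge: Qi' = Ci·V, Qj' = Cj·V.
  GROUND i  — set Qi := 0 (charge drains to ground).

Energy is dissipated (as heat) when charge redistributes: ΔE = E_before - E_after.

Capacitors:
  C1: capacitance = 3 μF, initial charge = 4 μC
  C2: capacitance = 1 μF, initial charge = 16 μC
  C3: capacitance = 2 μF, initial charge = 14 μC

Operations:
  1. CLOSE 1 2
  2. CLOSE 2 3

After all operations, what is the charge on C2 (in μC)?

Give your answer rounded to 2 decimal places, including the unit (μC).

Initial: C1(3μF, Q=4μC, V=1.33V), C2(1μF, Q=16μC, V=16.00V), C3(2μF, Q=14μC, V=7.00V)
Op 1: CLOSE 1-2: Q_total=20.00, C_total=4.00, V=5.00; Q1=15.00, Q2=5.00; dissipated=80.667
Op 2: CLOSE 2-3: Q_total=19.00, C_total=3.00, V=6.33; Q2=6.33, Q3=12.67; dissipated=1.333
Final charges: Q1=15.00, Q2=6.33, Q3=12.67

Answer: 6.33 μC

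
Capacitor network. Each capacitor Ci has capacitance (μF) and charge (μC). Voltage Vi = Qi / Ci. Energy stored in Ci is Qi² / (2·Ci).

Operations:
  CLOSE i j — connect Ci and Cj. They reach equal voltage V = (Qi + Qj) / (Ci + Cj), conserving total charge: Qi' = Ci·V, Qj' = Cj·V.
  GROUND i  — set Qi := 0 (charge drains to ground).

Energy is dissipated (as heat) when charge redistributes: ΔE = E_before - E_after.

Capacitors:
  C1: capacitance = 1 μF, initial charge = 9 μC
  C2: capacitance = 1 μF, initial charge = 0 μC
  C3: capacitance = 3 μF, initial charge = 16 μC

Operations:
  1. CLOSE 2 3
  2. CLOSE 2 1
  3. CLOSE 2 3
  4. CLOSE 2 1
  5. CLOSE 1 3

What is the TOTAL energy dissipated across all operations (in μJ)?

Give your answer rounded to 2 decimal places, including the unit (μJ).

Answer: 20.47 μJ

Derivation:
Initial: C1(1μF, Q=9μC, V=9.00V), C2(1μF, Q=0μC, V=0.00V), C3(3μF, Q=16μC, V=5.33V)
Op 1: CLOSE 2-3: Q_total=16.00, C_total=4.00, V=4.00; Q2=4.00, Q3=12.00; dissipated=10.667
Op 2: CLOSE 2-1: Q_total=13.00, C_total=2.00, V=6.50; Q2=6.50, Q1=6.50; dissipated=6.250
Op 3: CLOSE 2-3: Q_total=18.50, C_total=4.00, V=4.62; Q2=4.62, Q3=13.88; dissipated=2.344
Op 4: CLOSE 2-1: Q_total=11.12, C_total=2.00, V=5.56; Q2=5.56, Q1=5.56; dissipated=0.879
Op 5: CLOSE 1-3: Q_total=19.44, C_total=4.00, V=4.86; Q1=4.86, Q3=14.58; dissipated=0.330
Total dissipated: 20.469 μJ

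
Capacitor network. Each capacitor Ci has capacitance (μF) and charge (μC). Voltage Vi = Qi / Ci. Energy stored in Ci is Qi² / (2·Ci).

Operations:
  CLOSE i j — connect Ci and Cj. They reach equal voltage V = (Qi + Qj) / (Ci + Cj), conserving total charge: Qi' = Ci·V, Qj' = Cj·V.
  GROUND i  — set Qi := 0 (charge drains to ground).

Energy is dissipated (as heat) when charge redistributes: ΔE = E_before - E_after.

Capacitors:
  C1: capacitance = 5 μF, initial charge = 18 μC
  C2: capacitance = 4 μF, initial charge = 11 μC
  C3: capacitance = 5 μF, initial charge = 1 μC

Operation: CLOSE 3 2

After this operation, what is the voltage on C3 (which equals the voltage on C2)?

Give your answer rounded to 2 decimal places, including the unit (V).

Answer: 1.33 V

Derivation:
Initial: C1(5μF, Q=18μC, V=3.60V), C2(4μF, Q=11μC, V=2.75V), C3(5μF, Q=1μC, V=0.20V)
Op 1: CLOSE 3-2: Q_total=12.00, C_total=9.00, V=1.33; Q3=6.67, Q2=5.33; dissipated=7.225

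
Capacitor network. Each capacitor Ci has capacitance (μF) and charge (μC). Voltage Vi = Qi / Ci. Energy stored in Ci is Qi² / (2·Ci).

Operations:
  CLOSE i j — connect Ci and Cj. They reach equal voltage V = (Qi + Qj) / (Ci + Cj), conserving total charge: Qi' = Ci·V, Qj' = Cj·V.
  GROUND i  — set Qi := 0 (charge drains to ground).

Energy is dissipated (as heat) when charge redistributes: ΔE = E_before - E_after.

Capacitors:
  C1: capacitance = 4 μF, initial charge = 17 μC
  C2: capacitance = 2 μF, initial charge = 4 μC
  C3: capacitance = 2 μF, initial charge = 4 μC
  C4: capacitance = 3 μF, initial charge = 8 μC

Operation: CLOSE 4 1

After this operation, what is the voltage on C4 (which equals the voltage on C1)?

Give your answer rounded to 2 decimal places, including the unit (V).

Answer: 3.57 V

Derivation:
Initial: C1(4μF, Q=17μC, V=4.25V), C2(2μF, Q=4μC, V=2.00V), C3(2μF, Q=4μC, V=2.00V), C4(3μF, Q=8μC, V=2.67V)
Op 1: CLOSE 4-1: Q_total=25.00, C_total=7.00, V=3.57; Q4=10.71, Q1=14.29; dissipated=2.149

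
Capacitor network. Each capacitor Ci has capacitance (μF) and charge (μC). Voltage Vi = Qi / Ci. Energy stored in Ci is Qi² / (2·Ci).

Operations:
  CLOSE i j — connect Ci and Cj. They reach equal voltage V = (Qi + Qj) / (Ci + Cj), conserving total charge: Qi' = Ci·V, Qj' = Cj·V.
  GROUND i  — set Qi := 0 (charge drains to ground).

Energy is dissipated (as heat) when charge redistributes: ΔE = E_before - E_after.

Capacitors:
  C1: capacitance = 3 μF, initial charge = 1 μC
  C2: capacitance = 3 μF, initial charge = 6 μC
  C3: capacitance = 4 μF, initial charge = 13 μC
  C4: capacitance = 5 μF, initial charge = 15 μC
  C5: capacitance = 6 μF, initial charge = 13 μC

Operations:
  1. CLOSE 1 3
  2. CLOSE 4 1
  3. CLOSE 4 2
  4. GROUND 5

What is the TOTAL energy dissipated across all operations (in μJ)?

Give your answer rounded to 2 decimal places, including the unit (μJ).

Answer: 22.68 μJ

Derivation:
Initial: C1(3μF, Q=1μC, V=0.33V), C2(3μF, Q=6μC, V=2.00V), C3(4μF, Q=13μC, V=3.25V), C4(5μF, Q=15μC, V=3.00V), C5(6μF, Q=13μC, V=2.17V)
Op 1: CLOSE 1-3: Q_total=14.00, C_total=7.00, V=2.00; Q1=6.00, Q3=8.00; dissipated=7.292
Op 2: CLOSE 4-1: Q_total=21.00, C_total=8.00, V=2.62; Q4=13.12, Q1=7.88; dissipated=0.938
Op 3: CLOSE 4-2: Q_total=19.12, C_total=8.00, V=2.39; Q4=11.95, Q2=7.17; dissipated=0.366
Op 4: GROUND 5: Q5=0; energy lost=14.083
Total dissipated: 22.679 μJ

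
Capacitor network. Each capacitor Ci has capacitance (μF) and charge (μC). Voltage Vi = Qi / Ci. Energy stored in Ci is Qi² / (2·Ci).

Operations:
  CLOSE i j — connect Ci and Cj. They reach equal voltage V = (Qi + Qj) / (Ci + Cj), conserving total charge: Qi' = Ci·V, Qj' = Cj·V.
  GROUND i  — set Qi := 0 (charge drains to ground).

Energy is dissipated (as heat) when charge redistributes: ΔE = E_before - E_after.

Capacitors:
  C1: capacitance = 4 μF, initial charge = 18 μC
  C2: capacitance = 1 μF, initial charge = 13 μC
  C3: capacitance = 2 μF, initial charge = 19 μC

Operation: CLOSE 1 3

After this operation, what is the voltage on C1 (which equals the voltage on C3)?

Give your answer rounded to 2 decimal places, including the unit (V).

Initial: C1(4μF, Q=18μC, V=4.50V), C2(1μF, Q=13μC, V=13.00V), C3(2μF, Q=19μC, V=9.50V)
Op 1: CLOSE 1-3: Q_total=37.00, C_total=6.00, V=6.17; Q1=24.67, Q3=12.33; dissipated=16.667

Answer: 6.17 V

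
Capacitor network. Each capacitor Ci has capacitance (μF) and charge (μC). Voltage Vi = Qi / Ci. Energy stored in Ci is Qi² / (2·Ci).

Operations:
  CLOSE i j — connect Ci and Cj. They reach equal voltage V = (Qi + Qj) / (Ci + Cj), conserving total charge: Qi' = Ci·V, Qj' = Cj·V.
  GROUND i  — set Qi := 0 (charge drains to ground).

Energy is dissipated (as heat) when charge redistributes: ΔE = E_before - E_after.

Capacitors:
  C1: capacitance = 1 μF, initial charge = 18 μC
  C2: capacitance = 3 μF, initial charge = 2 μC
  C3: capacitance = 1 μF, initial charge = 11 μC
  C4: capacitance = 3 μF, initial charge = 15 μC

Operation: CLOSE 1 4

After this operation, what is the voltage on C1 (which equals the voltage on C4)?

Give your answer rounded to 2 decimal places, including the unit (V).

Initial: C1(1μF, Q=18μC, V=18.00V), C2(3μF, Q=2μC, V=0.67V), C3(1μF, Q=11μC, V=11.00V), C4(3μF, Q=15μC, V=5.00V)
Op 1: CLOSE 1-4: Q_total=33.00, C_total=4.00, V=8.25; Q1=8.25, Q4=24.75; dissipated=63.375

Answer: 8.25 V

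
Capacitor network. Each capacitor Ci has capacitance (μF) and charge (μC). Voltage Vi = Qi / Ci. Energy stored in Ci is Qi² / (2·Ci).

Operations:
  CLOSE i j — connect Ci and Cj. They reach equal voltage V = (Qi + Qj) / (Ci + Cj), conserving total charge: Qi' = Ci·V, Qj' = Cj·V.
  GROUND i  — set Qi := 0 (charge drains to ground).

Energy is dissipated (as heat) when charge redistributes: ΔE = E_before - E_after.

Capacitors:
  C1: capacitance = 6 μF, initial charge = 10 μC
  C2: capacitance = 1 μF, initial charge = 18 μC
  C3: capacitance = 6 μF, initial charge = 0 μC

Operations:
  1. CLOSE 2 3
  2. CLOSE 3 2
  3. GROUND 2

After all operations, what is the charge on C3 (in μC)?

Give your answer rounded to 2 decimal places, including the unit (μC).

Answer: 15.43 μC

Derivation:
Initial: C1(6μF, Q=10μC, V=1.67V), C2(1μF, Q=18μC, V=18.00V), C3(6μF, Q=0μC, V=0.00V)
Op 1: CLOSE 2-3: Q_total=18.00, C_total=7.00, V=2.57; Q2=2.57, Q3=15.43; dissipated=138.857
Op 2: CLOSE 3-2: Q_total=18.00, C_total=7.00, V=2.57; Q3=15.43, Q2=2.57; dissipated=0.000
Op 3: GROUND 2: Q2=0; energy lost=3.306
Final charges: Q1=10.00, Q2=0.00, Q3=15.43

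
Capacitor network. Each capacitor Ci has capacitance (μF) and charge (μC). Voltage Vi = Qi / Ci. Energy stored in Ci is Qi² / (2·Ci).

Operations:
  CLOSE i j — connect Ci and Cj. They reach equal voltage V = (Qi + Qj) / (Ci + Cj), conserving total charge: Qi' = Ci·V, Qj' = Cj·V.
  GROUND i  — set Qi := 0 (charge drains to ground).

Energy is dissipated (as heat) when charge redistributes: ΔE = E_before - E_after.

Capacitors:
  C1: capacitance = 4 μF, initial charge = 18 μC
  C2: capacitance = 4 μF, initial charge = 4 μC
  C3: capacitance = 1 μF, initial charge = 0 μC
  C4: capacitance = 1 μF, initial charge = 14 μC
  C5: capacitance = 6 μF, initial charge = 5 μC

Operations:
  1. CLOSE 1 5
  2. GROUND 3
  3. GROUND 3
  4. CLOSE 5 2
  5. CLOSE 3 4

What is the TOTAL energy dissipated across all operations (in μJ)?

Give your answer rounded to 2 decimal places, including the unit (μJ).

Initial: C1(4μF, Q=18μC, V=4.50V), C2(4μF, Q=4μC, V=1.00V), C3(1μF, Q=0μC, V=0.00V), C4(1μF, Q=14μC, V=14.00V), C5(6μF, Q=5μC, V=0.83V)
Op 1: CLOSE 1-5: Q_total=23.00, C_total=10.00, V=2.30; Q1=9.20, Q5=13.80; dissipated=16.133
Op 2: GROUND 3: Q3=0; energy lost=0.000
Op 3: GROUND 3: Q3=0; energy lost=0.000
Op 4: CLOSE 5-2: Q_total=17.80, C_total=10.00, V=1.78; Q5=10.68, Q2=7.12; dissipated=2.028
Op 5: CLOSE 3-4: Q_total=14.00, C_total=2.00, V=7.00; Q3=7.00, Q4=7.00; dissipated=49.000
Total dissipated: 67.161 μJ

Answer: 67.16 μJ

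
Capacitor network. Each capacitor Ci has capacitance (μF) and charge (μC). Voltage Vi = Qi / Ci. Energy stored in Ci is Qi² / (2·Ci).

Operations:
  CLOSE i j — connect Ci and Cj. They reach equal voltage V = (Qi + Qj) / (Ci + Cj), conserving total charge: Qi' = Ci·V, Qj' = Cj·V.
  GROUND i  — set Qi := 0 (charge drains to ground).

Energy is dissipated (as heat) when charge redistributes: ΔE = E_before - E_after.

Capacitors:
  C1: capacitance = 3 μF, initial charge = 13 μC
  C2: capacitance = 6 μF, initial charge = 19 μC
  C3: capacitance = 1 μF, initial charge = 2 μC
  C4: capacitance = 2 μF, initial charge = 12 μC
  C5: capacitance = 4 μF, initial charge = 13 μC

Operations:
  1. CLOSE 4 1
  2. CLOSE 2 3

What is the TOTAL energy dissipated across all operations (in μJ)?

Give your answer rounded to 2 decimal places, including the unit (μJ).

Initial: C1(3μF, Q=13μC, V=4.33V), C2(6μF, Q=19μC, V=3.17V), C3(1μF, Q=2μC, V=2.00V), C4(2μF, Q=12μC, V=6.00V), C5(4μF, Q=13μC, V=3.25V)
Op 1: CLOSE 4-1: Q_total=25.00, C_total=5.00, V=5.00; Q4=10.00, Q1=15.00; dissipated=1.667
Op 2: CLOSE 2-3: Q_total=21.00, C_total=7.00, V=3.00; Q2=18.00, Q3=3.00; dissipated=0.583
Total dissipated: 2.250 μJ

Answer: 2.25 μJ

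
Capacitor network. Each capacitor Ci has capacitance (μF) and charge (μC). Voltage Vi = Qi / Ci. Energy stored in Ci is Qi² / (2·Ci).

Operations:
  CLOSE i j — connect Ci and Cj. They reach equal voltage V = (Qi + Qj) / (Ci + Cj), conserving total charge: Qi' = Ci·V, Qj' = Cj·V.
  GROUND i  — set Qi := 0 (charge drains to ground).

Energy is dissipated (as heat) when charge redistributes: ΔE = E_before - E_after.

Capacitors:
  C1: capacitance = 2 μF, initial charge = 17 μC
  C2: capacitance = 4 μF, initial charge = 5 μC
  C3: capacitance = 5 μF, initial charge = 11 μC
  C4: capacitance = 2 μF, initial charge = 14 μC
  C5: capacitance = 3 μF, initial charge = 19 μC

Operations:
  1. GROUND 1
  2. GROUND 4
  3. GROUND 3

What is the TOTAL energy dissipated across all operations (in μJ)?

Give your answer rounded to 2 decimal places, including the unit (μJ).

Initial: C1(2μF, Q=17μC, V=8.50V), C2(4μF, Q=5μC, V=1.25V), C3(5μF, Q=11μC, V=2.20V), C4(2μF, Q=14μC, V=7.00V), C5(3μF, Q=19μC, V=6.33V)
Op 1: GROUND 1: Q1=0; energy lost=72.250
Op 2: GROUND 4: Q4=0; energy lost=49.000
Op 3: GROUND 3: Q3=0; energy lost=12.100
Total dissipated: 133.350 μJ

Answer: 133.35 μJ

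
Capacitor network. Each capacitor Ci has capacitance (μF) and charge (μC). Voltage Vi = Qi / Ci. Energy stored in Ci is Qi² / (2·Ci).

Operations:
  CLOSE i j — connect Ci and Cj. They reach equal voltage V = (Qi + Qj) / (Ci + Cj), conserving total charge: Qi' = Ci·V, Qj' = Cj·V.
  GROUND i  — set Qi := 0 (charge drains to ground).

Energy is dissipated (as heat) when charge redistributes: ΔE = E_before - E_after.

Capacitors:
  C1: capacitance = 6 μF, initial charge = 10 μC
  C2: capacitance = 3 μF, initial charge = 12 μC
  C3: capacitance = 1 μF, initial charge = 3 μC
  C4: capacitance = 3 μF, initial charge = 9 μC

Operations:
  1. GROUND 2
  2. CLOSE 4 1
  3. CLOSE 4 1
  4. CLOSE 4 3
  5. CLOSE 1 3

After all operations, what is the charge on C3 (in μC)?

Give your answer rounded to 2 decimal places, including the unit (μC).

Answer: 2.14 μC

Derivation:
Initial: C1(6μF, Q=10μC, V=1.67V), C2(3μF, Q=12μC, V=4.00V), C3(1μF, Q=3μC, V=3.00V), C4(3μF, Q=9μC, V=3.00V)
Op 1: GROUND 2: Q2=0; energy lost=24.000
Op 2: CLOSE 4-1: Q_total=19.00, C_total=9.00, V=2.11; Q4=6.33, Q1=12.67; dissipated=1.778
Op 3: CLOSE 4-1: Q_total=19.00, C_total=9.00, V=2.11; Q4=6.33, Q1=12.67; dissipated=0.000
Op 4: CLOSE 4-3: Q_total=9.33, C_total=4.00, V=2.33; Q4=7.00, Q3=2.33; dissipated=0.296
Op 5: CLOSE 1-3: Q_total=15.00, C_total=7.00, V=2.14; Q1=12.86, Q3=2.14; dissipated=0.021
Final charges: Q1=12.86, Q2=0.00, Q3=2.14, Q4=7.00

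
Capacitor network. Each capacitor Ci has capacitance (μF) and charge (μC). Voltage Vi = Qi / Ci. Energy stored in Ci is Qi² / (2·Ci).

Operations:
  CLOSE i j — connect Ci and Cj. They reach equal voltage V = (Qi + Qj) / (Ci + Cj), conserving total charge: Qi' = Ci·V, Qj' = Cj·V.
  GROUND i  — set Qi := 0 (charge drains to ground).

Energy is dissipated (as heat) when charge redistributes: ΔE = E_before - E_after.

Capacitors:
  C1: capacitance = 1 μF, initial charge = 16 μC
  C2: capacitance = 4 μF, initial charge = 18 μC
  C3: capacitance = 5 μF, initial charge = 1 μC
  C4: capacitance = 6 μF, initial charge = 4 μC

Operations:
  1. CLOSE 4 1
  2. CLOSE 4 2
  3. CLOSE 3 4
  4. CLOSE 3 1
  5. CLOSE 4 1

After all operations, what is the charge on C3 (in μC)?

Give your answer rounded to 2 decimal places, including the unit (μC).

Initial: C1(1μF, Q=16μC, V=16.00V), C2(4μF, Q=18μC, V=4.50V), C3(5μF, Q=1μC, V=0.20V), C4(6μF, Q=4μC, V=0.67V)
Op 1: CLOSE 4-1: Q_total=20.00, C_total=7.00, V=2.86; Q4=17.14, Q1=2.86; dissipated=100.762
Op 2: CLOSE 4-2: Q_total=35.14, C_total=10.00, V=3.51; Q4=21.09, Q2=14.06; dissipated=3.239
Op 3: CLOSE 3-4: Q_total=22.09, C_total=11.00, V=2.01; Q3=10.04, Q4=12.05; dissipated=14.979
Op 4: CLOSE 3-1: Q_total=12.90, C_total=6.00, V=2.15; Q3=10.75, Q1=2.15; dissipated=0.301
Op 5: CLOSE 4-1: Q_total=14.20, C_total=7.00, V=2.03; Q4=12.17, Q1=2.03; dissipated=0.009
Final charges: Q1=2.03, Q2=14.06, Q3=10.75, Q4=12.17

Answer: 10.75 μC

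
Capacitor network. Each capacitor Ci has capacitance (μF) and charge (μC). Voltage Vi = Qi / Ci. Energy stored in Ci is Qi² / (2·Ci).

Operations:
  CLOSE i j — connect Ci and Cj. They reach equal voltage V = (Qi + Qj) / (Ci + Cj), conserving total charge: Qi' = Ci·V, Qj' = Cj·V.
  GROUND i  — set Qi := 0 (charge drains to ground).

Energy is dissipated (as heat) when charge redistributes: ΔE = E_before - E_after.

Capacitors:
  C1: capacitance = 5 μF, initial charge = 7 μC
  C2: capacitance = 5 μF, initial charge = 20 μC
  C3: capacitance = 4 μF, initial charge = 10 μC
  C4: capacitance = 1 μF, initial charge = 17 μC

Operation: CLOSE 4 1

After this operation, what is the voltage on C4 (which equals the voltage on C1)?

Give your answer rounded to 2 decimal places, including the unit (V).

Answer: 4.00 V

Derivation:
Initial: C1(5μF, Q=7μC, V=1.40V), C2(5μF, Q=20μC, V=4.00V), C3(4μF, Q=10μC, V=2.50V), C4(1μF, Q=17μC, V=17.00V)
Op 1: CLOSE 4-1: Q_total=24.00, C_total=6.00, V=4.00; Q4=4.00, Q1=20.00; dissipated=101.400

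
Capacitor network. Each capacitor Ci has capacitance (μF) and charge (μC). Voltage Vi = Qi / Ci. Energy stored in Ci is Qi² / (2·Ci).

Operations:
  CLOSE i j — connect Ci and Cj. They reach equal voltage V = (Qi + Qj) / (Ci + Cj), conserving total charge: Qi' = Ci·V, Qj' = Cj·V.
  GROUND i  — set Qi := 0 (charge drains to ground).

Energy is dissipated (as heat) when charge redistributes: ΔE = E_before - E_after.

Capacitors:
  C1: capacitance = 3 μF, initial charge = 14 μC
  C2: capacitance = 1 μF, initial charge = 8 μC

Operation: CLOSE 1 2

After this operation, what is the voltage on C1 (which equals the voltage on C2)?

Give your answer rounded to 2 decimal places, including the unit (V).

Initial: C1(3μF, Q=14μC, V=4.67V), C2(1μF, Q=8μC, V=8.00V)
Op 1: CLOSE 1-2: Q_total=22.00, C_total=4.00, V=5.50; Q1=16.50, Q2=5.50; dissipated=4.167

Answer: 5.50 V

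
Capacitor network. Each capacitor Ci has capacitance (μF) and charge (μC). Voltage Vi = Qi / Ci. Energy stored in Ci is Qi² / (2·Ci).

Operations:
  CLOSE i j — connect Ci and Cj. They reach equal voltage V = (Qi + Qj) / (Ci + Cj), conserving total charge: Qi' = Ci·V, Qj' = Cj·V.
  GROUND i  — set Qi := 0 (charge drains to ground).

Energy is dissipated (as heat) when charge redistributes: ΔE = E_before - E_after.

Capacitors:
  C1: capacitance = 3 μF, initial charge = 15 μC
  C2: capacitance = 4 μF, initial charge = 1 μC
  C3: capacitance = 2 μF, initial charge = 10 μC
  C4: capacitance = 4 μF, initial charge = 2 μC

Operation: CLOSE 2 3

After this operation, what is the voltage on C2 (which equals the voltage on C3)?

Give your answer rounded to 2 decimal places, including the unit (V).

Answer: 1.83 V

Derivation:
Initial: C1(3μF, Q=15μC, V=5.00V), C2(4μF, Q=1μC, V=0.25V), C3(2μF, Q=10μC, V=5.00V), C4(4μF, Q=2μC, V=0.50V)
Op 1: CLOSE 2-3: Q_total=11.00, C_total=6.00, V=1.83; Q2=7.33, Q3=3.67; dissipated=15.042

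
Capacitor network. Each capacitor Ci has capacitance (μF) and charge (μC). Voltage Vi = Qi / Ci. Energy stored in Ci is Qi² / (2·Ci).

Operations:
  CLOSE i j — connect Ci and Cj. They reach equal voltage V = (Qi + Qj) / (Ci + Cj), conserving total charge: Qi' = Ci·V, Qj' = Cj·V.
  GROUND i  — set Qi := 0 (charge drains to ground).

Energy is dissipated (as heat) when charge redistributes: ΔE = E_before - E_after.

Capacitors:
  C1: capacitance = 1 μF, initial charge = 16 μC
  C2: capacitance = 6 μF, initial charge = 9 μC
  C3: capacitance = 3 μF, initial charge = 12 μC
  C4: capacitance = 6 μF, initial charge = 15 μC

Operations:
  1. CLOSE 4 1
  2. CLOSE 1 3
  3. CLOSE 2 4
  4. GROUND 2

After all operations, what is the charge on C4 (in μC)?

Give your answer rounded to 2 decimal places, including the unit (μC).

Initial: C1(1μF, Q=16μC, V=16.00V), C2(6μF, Q=9μC, V=1.50V), C3(3μF, Q=12μC, V=4.00V), C4(6μF, Q=15μC, V=2.50V)
Op 1: CLOSE 4-1: Q_total=31.00, C_total=7.00, V=4.43; Q4=26.57, Q1=4.43; dissipated=78.107
Op 2: CLOSE 1-3: Q_total=16.43, C_total=4.00, V=4.11; Q1=4.11, Q3=12.32; dissipated=0.069
Op 3: CLOSE 2-4: Q_total=35.57, C_total=12.00, V=2.96; Q2=17.79, Q4=17.79; dissipated=12.865
Op 4: GROUND 2: Q2=0; energy lost=26.361
Final charges: Q1=4.11, Q2=0.00, Q3=12.32, Q4=17.79

Answer: 17.79 μC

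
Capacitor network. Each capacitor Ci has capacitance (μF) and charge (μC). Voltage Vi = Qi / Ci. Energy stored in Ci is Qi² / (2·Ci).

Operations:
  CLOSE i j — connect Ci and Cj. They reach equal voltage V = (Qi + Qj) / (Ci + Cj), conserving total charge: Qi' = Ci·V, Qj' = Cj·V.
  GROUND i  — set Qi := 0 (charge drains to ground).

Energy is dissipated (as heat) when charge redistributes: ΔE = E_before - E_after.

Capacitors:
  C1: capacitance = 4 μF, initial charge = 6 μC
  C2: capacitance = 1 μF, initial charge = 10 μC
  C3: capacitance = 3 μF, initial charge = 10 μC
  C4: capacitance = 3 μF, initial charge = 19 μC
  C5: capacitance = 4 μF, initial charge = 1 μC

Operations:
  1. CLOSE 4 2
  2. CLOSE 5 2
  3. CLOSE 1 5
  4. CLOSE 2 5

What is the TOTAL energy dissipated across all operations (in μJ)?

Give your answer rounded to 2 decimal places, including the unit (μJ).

Initial: C1(4μF, Q=6μC, V=1.50V), C2(1μF, Q=10μC, V=10.00V), C3(3μF, Q=10μC, V=3.33V), C4(3μF, Q=19μC, V=6.33V), C5(4μF, Q=1μC, V=0.25V)
Op 1: CLOSE 4-2: Q_total=29.00, C_total=4.00, V=7.25; Q4=21.75, Q2=7.25; dissipated=5.042
Op 2: CLOSE 5-2: Q_total=8.25, C_total=5.00, V=1.65; Q5=6.60, Q2=1.65; dissipated=19.600
Op 3: CLOSE 1-5: Q_total=12.60, C_total=8.00, V=1.57; Q1=6.30, Q5=6.30; dissipated=0.022
Op 4: CLOSE 2-5: Q_total=7.95, C_total=5.00, V=1.59; Q2=1.59, Q5=6.36; dissipated=0.002
Total dissipated: 24.666 μJ

Answer: 24.67 μJ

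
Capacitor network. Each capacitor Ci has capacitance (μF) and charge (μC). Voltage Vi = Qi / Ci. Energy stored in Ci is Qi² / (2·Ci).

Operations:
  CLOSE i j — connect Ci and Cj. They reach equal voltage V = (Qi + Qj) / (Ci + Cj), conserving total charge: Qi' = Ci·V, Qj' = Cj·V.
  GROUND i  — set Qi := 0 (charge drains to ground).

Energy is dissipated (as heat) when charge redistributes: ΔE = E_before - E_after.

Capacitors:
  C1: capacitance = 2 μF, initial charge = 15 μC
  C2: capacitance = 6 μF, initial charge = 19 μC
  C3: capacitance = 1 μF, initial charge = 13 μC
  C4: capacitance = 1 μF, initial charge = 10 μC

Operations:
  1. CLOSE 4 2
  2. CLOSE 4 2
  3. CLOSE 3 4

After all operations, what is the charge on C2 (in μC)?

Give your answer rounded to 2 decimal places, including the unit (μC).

Initial: C1(2μF, Q=15μC, V=7.50V), C2(6μF, Q=19μC, V=3.17V), C3(1μF, Q=13μC, V=13.00V), C4(1μF, Q=10μC, V=10.00V)
Op 1: CLOSE 4-2: Q_total=29.00, C_total=7.00, V=4.14; Q4=4.14, Q2=24.86; dissipated=20.012
Op 2: CLOSE 4-2: Q_total=29.00, C_total=7.00, V=4.14; Q4=4.14, Q2=24.86; dissipated=0.000
Op 3: CLOSE 3-4: Q_total=17.14, C_total=2.00, V=8.57; Q3=8.57, Q4=8.57; dissipated=19.612
Final charges: Q1=15.00, Q2=24.86, Q3=8.57, Q4=8.57

Answer: 24.86 μC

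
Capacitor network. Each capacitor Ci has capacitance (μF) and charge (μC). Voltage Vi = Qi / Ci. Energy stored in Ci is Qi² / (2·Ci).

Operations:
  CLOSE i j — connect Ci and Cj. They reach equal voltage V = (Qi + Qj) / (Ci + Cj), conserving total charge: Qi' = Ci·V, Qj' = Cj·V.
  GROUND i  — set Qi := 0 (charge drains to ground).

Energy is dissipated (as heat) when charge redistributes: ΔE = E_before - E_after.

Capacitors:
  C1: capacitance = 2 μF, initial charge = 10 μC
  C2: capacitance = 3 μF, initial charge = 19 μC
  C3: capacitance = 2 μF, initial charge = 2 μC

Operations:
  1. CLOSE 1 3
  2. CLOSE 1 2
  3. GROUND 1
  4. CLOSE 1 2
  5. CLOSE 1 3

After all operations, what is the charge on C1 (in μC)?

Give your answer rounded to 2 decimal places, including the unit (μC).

Answer: 6.00 μC

Derivation:
Initial: C1(2μF, Q=10μC, V=5.00V), C2(3μF, Q=19μC, V=6.33V), C3(2μF, Q=2μC, V=1.00V)
Op 1: CLOSE 1-3: Q_total=12.00, C_total=4.00, V=3.00; Q1=6.00, Q3=6.00; dissipated=8.000
Op 2: CLOSE 1-2: Q_total=25.00, C_total=5.00, V=5.00; Q1=10.00, Q2=15.00; dissipated=6.667
Op 3: GROUND 1: Q1=0; energy lost=25.000
Op 4: CLOSE 1-2: Q_total=15.00, C_total=5.00, V=3.00; Q1=6.00, Q2=9.00; dissipated=15.000
Op 5: CLOSE 1-3: Q_total=12.00, C_total=4.00, V=3.00; Q1=6.00, Q3=6.00; dissipated=0.000
Final charges: Q1=6.00, Q2=9.00, Q3=6.00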